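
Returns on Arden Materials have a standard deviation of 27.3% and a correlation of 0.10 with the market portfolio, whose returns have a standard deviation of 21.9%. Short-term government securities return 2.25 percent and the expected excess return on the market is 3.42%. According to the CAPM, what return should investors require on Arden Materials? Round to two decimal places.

β = ρ × σ_i / σ_m = 0.10 × 27.3% / 21.9% = 0.1247
E(R) = 2.25% + 0.1247 × 3.42% = 2.68%

2.68%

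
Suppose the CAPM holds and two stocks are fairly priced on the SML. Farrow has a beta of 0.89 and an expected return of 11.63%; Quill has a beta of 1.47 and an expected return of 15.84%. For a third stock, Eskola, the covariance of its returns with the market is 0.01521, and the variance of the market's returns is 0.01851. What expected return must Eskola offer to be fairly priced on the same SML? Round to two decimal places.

11.13%

MRP = (15.84% − 11.63%) / (1.47 − 0.89) = 7.2586%
R_f = 11.63% − 0.89 × 7.2586% = 5.1698%
β_Eskola = Cov / Var(R_m) = 0.01521 / 0.01851 = 0.8217
E(R_Eskola) = R_f + β × MRP = 5.1698% + 0.8217 × 7.2586% = 11.13%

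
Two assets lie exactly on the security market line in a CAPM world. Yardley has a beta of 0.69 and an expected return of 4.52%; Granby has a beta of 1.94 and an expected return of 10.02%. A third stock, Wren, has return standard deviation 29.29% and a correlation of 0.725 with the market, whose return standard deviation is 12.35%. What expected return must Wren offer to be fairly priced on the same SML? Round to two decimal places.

9.05%

MRP = (10.02% − 4.52%) / (1.94 − 0.69) = 4.4000%
R_f = 4.52% − 0.69 × 4.4000% = 1.4840%
β_Wren = ρ·σ_i/σ_m = 0.725 × 29.29 / 12.35 = 1.7195
E(R_Wren) = R_f + β × MRP = 1.4840% + 1.7195 × 4.4000% = 9.05%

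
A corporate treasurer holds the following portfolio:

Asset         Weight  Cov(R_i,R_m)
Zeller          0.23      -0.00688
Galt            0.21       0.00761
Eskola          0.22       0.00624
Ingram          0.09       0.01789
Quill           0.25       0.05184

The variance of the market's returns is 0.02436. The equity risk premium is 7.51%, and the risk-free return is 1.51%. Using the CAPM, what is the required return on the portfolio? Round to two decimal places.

β_Zeller = -0.00688 / 0.02436 = -0.2824
β_Galt = 0.00761 / 0.02436 = 0.3124
β_Eskola = 0.00624 / 0.02436 = 0.2562
β_Ingram = 0.01789 / 0.02436 = 0.7344
β_Quill = 0.05184 / 0.02436 = 2.1281
β_P = Σ w_i β_i = 0.23×-0.2824 + 0.21×0.3124 + 0.22×0.2562 + 0.09×0.7344 + 0.25×2.1281 = 0.6551
E(R_P) = R_f + β_P × MRP = 1.51% + 0.6551 × 7.51% = 6.43%

6.43%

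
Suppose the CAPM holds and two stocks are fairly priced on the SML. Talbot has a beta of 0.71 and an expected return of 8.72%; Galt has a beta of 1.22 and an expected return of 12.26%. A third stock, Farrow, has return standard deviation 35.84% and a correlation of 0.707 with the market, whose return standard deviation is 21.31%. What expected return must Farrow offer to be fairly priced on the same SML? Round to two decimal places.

MRP = (12.26% − 8.72%) / (1.22 − 0.71) = 6.9412%
R_f = 8.72% − 0.71 × 6.9412% = 3.7917%
β_Farrow = ρ·σ_i/σ_m = 0.707 × 35.84 / 21.31 = 1.1891
E(R_Farrow) = R_f + β × MRP = 3.7917% + 1.1891 × 6.9412% = 12.05%

12.05%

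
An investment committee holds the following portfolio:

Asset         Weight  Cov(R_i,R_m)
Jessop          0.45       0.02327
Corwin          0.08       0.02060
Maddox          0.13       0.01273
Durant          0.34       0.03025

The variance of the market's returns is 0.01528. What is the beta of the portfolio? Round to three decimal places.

1.575

β_Jessop = 0.02327 / 0.01528 = 1.5229
β_Corwin = 0.02060 / 0.01528 = 1.3482
β_Maddox = 0.01273 / 0.01528 = 0.8331
β_Durant = 0.03025 / 0.01528 = 1.9797
β_P = Σ w_i β_i = 0.45×1.5229 + 0.08×1.3482 + 0.13×0.8331 + 0.34×1.9797 = 1.5746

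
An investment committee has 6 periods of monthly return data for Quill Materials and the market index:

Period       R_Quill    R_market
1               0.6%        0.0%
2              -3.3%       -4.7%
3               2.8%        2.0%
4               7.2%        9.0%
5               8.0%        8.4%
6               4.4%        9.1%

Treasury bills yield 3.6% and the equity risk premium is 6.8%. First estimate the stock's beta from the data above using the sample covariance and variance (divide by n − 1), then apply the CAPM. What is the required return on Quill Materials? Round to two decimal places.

8.31%

Mean R_i = (0.6 − 3.3 + 2.8 + 7.2 + 8.0 + 4.4) / 6 = 3.2833%
Mean R_m = (0.0 − 4.7 + 2.0 + 9.0 + 8.4 + 9.1) / 6 = 3.9667%
Σ(R_i − R̄_i)(R_m − R̄_m) = 115.0067  ⇒  Cov = 115.0067 / 5 = 23.0013
Σ(R_m − R̄_m)² = 166.0533  ⇒  Var(R_m) = 166.0533 / 5 = 33.2107
β = Cov / Var(R_m) = 23.0013 / 33.2107 = 0.6926
E(R) = R_f + β × MRP = 3.6% + 0.6926 × 6.8% = 8.31%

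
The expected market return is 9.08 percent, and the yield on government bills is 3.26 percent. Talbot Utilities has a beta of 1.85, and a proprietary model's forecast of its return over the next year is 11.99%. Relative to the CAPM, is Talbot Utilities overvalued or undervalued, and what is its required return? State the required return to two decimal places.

Overvalued; required return 14.03%

MRP = 9.08% − 3.26% = 5.82%
Required return = R_f + β·MRP = 3.26% + 1.85 × 5.82% = 14.03%
Forecast 11.99% < required 14.03% → the stock plots below the SML → overvalued.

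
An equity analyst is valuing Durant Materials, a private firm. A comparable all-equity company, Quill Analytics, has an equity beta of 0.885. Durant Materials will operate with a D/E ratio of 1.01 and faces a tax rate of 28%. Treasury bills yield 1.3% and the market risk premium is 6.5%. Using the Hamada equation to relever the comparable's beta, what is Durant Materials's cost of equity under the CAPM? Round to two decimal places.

11.24%

β_L = β_U × [1 + (1 − t)(D/E)] = 0.885 × [1 + (1 − 0.28) × 1.01]
    = 0.885 × [1 + 0.72 × 1.01] = 0.885 × 1.7272 = 1.5286
E(R) = R_f + β_L × MRP = 1.3% + 1.5286 × 6.5% = 11.24%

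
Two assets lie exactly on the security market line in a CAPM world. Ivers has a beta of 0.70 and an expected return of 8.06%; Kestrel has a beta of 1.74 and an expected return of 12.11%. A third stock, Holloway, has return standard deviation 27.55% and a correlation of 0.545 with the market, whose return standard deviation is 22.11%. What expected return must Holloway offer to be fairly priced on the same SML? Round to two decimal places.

MRP = (12.11% − 8.06%) / (1.74 − 0.70) = 3.8942%
R_f = 8.06% − 0.70 × 3.8942% = 5.3341%
β_Holloway = ρ·σ_i/σ_m = 0.545 × 27.55 / 22.11 = 0.6791
E(R_Holloway) = R_f + β × MRP = 5.3341% + 0.6791 × 3.8942% = 7.98%

7.98%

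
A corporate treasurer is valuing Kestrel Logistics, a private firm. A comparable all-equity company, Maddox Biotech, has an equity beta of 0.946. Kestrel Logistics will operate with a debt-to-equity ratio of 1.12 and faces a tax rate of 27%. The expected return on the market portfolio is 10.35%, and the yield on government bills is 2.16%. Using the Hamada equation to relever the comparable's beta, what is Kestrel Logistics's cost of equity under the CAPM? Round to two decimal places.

16.24%

β_L = β_U × [1 + (1 − t)(D/E)] = 0.946 × [1 + (1 − 0.27) × 1.12]
    = 0.946 × [1 + 0.73 × 1.12] = 0.946 × 1.8176 = 1.7194
MRP = 10.35% − 2.16% = 8.19%
E(R) = R_f + β_L × MRP = 2.16% + 1.7194 × 8.19% = 16.24%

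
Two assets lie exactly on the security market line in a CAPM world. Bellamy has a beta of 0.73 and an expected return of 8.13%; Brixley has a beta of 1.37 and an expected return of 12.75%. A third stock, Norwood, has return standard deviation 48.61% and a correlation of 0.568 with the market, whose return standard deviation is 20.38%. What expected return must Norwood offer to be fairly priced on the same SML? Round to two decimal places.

12.64%

MRP = (12.75% − 8.13%) / (1.37 − 0.73) = 7.2188%
R_f = 8.13% − 0.73 × 7.2188% = 2.8603%
β_Norwood = ρ·σ_i/σ_m = 0.568 × 48.61 / 20.38 = 1.3548
E(R_Norwood) = R_f + β × MRP = 2.8603% + 1.3548 × 7.2188% = 12.64%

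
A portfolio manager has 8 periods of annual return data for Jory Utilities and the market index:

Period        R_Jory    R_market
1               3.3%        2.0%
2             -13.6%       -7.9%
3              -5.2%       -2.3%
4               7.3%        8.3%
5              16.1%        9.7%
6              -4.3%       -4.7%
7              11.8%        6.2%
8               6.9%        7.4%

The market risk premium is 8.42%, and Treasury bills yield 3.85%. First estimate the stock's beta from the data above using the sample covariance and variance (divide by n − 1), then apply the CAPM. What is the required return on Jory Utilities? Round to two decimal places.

15.81%

Mean R_i = (3.3 − 13.6 − 5.2 + 7.3 + 16.1 − 4.3 + 11.8 + 6.9) / 8 = 2.7875%
Mean R_m = (2.0 − 7.9 − 2.3 + 8.3 + 9.7 − 4.7 + 6.2 + 7.4) / 8 = 2.3375%
Σ(R_i − R̄_i)(R_m − R̄_m) = 435.0638  ⇒  Cov = 435.0638 / 7 = 62.1520
Σ(R_m − R̄_m)² = 306.2588  ⇒  Var(R_m) = 306.2588 / 7 = 43.7513
β = Cov / Var(R_m) = 62.1520 / 43.7513 = 1.4206
E(R) = R_f + β × MRP = 3.85% + 1.4206 × 8.42% = 15.81%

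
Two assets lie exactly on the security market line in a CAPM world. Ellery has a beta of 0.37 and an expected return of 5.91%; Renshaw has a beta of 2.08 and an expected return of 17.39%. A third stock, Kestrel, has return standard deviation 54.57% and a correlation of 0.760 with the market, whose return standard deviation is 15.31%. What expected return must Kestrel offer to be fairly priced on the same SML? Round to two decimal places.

21.61%

MRP = (17.39% − 5.91%) / (2.08 − 0.37) = 6.7135%
R_f = 5.91% − 0.37 × 6.7135% = 3.4260%
β_Kestrel = ρ·σ_i/σ_m = 0.760 × 54.57 / 15.31 = 2.7089
E(R_Kestrel) = R_f + β × MRP = 3.4260% + 2.7089 × 6.7135% = 21.61%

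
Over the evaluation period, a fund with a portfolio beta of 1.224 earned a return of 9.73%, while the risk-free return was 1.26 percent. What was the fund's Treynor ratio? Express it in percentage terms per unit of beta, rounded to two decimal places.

Treynor = (R_P − R_f) / β_P = (9.73% − 1.26%) / 1.2240 = 8.47% / 1.2240 = 6.92%

6.92%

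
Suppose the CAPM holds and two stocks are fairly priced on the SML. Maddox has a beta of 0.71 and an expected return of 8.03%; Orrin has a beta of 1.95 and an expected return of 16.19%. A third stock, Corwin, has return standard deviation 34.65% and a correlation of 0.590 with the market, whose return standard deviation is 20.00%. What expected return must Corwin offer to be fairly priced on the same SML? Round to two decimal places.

MRP = (16.19% − 8.03%) / (1.95 − 0.71) = 6.5806%
R_f = 8.03% − 0.71 × 6.5806% = 3.3578%
β_Corwin = ρ·σ_i/σ_m = 0.590 × 34.65 / 20.00 = 1.0222
E(R_Corwin) = R_f + β × MRP = 3.3578% + 1.0222 × 6.5806% = 10.08%

10.08%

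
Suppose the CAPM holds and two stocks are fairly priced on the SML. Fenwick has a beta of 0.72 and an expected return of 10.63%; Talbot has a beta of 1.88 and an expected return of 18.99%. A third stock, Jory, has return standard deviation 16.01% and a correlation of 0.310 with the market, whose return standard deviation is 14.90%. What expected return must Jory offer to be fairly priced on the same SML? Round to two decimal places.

MRP = (18.99% − 10.63%) / (1.88 − 0.72) = 7.2069%
R_f = 10.63% − 0.72 × 7.2069% = 5.4410%
β_Jory = ρ·σ_i/σ_m = 0.310 × 16.01 / 14.90 = 0.3331
E(R_Jory) = R_f + β × MRP = 5.4410% + 0.3331 × 7.2069% = 7.84%

7.84%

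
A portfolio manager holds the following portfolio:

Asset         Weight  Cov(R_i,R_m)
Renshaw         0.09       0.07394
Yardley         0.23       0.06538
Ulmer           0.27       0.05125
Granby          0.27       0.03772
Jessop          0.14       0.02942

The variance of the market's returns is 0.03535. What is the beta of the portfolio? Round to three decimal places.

β_Renshaw = 0.07394 / 0.03535 = 2.0917
β_Yardley = 0.06538 / 0.03535 = 1.8495
β_Ulmer = 0.05125 / 0.03535 = 1.4498
β_Granby = 0.03772 / 0.03535 = 1.0670
β_Jessop = 0.02942 / 0.03535 = 0.8322
β_P = Σ w_i β_i = 0.09×2.0917 + 0.23×1.8495 + 0.27×1.4498 + 0.27×1.0670 + 0.14×0.8322 = 1.4097

1.410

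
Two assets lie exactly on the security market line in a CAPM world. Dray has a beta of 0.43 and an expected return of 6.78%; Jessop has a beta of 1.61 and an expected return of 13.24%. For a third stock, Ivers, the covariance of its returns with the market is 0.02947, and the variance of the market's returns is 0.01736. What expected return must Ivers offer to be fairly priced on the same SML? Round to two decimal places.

13.72%

MRP = (13.24% − 6.78%) / (1.61 − 0.43) = 5.4746%
R_f = 6.78% − 0.43 × 5.4746% = 4.4259%
β_Ivers = Cov / Var(R_m) = 0.02947 / 0.01736 = 1.6976
E(R_Ivers) = R_f + β × MRP = 4.4259% + 1.6976 × 5.4746% = 13.72%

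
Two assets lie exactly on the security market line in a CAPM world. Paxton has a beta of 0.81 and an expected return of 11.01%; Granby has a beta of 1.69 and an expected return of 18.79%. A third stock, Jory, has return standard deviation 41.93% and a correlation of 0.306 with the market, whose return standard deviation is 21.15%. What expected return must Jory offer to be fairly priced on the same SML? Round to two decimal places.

MRP = (18.79% − 11.01%) / (1.69 − 0.81) = 8.8409%
R_f = 11.01% − 0.81 × 8.8409% = 3.8489%
β_Jory = ρ·σ_i/σ_m = 0.306 × 41.93 / 21.15 = 0.6066
E(R_Jory) = R_f + β × MRP = 3.8489% + 0.6066 × 8.8409% = 9.21%

9.21%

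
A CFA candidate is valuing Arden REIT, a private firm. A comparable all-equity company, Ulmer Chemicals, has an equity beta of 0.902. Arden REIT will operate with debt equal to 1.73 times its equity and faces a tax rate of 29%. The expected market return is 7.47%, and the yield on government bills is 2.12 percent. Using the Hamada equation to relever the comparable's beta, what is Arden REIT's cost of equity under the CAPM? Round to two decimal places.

12.87%

β_L = β_U × [1 + (1 − t)(D/E)] = 0.902 × [1 + (1 − 0.29) × 1.73]
    = 0.902 × [1 + 0.71 × 1.73] = 0.902 × 2.2283 = 2.0099
MRP = 7.47% − 2.12% = 5.35%
E(R) = R_f + β_L × MRP = 2.12% + 2.0099 × 5.35% = 12.87%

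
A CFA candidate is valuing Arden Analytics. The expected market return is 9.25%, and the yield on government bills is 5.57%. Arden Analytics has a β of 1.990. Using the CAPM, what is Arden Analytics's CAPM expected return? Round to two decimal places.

12.89%

Market risk premium = E(R_m) − R_f = 9.25% − 5.57% = 3.68%
E(R) = R_f + β × MRP = 5.57% + 1.990 × 3.68% = 12.89%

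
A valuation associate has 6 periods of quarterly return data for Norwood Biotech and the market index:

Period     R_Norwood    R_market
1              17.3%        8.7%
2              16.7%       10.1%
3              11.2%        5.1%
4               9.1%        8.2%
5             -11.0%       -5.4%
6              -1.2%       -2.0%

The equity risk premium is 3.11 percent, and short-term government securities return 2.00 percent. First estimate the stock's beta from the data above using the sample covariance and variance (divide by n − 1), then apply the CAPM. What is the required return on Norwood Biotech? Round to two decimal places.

Mean R_i = (17.3 + 16.7 + 11.2 + 9.1 − 11.0 − 1.2) / 6 = 7.0167%
Mean R_m = (8.7 + 10.1 + 5.1 + 8.2 − 5.4 − 2.0) / 6 = 4.1167%
Σ(R_i − R̄_i)(R_m − R̄_m) = 339.4083  ⇒  Cov = 339.4083 / 5 = 67.8817
Σ(R_m − R̄_m)² = 202.4283  ⇒  Var(R_m) = 202.4283 / 5 = 40.4857
β = Cov / Var(R_m) = 67.8817 / 40.4857 = 1.6767
E(R) = R_f + β × MRP = 2.00% + 1.6767 × 3.11% = 7.21%

7.21%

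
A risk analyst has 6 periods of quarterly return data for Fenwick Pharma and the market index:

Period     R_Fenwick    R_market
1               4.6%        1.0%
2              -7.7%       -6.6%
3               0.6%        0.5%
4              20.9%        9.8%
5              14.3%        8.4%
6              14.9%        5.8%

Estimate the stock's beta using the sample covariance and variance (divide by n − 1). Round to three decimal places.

1.710

Mean R_i = (4.6 − 7.7 + 0.6 + 20.9 + 14.3 + 14.9) / 6 = 7.9333%
Mean R_m = (1.0 − 6.6 + 0.5 + 9.8 + 8.4 + 5.8) / 6 = 3.1500%
Σ(R_i − R̄_i)(R_m − R̄_m) = 317.1400  ⇒  Cov = 317.1400 / 5 = 63.4280
Σ(R_m − R̄_m)² = 185.5150  ⇒  Var(R_m) = 185.5150 / 5 = 37.1030
β = Cov / Var(R_m) = 63.4280 / 37.1030 = 1.7095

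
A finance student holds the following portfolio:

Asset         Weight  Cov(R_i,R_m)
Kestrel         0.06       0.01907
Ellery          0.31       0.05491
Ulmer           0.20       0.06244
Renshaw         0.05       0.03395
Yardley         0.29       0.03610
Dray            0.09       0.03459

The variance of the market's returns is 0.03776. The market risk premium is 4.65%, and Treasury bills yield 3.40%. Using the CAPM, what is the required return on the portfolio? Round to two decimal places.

9.06%

β_Kestrel = 0.01907 / 0.03776 = 0.5050
β_Ellery = 0.05491 / 0.03776 = 1.4542
β_Ulmer = 0.06244 / 0.03776 = 1.6536
β_Renshaw = 0.03395 / 0.03776 = 0.8991
β_Yardley = 0.03610 / 0.03776 = 0.9560
β_Dray = 0.03459 / 0.03776 = 0.9160
β_P = Σ w_i β_i = 0.06×0.5050 + 0.31×1.4542 + 0.20×1.6536 + 0.05×0.8991 + 0.29×0.9560 + 0.09×0.9160 = 1.2165
E(R_P) = R_f + β_P × MRP = 3.40% + 1.2165 × 4.65% = 9.06%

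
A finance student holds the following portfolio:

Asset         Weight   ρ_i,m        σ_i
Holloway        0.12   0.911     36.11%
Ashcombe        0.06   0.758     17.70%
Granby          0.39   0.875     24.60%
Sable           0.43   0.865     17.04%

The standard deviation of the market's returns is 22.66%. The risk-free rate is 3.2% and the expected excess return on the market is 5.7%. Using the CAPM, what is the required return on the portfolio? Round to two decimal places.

8.10%

β_Holloway = 0.911 × 36.11% / 22.66% = 1.4517
β_Ashcombe = 0.758 × 17.70% / 22.66% = 0.5921
β_Granby = 0.875 × 24.60% / 22.66% = 0.9499
β_Sable = 0.865 × 17.04% / 22.66% = 0.6505
β_P = Σ w_i β_i = 0.12×1.4517 + 0.06×0.5921 + 0.39×0.9499 + 0.43×0.6505 = 0.8599
E(R_P) = R_f + β_P × MRP = 3.2% + 0.8599 × 5.7% = 8.10%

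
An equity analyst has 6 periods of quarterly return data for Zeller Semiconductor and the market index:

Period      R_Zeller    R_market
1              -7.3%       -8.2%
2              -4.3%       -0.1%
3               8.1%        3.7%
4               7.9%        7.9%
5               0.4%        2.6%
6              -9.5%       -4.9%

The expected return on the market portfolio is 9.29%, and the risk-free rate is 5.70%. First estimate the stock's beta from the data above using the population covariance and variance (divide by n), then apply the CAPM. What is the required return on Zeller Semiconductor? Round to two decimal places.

9.85%

Mean R_i = (-7.3 − 4.3 + 8.1 + 7.9 + 0.4 − 9.5) / 6 = -0.7833%
Mean R_m = (-8.2 − 0.1 + 3.7 + 7.9 + 2.6 − 4.9) / 6 = 0.1667%
Σ(R_i − R̄_i)(R_m − R̄_m) = 201.0433  ⇒  Cov = 201.0433 / 6 = 33.5072
Σ(R_m − R̄_m)² = 173.9533  ⇒  Var(R_m) = 173.9533 / 6 = 28.9922
β = Cov / Var(R_m) = 33.5072 / 28.9922 = 1.1557
MRP = 9.29% − 5.70% = 3.59%
E(R) = R_f + β × MRP = 5.70% + 1.1557 × 3.59% = 9.85%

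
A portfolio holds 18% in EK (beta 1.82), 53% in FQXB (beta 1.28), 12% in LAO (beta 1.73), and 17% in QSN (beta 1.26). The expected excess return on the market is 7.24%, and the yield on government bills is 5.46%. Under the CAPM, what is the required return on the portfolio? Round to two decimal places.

β_P = Σ w_i β_i = 0.18×1.82 + 0.53×1.28 + 0.12×1.73 + 0.17×1.26 = 1.4278
E(R_P) = R_f + β_P × MRP = 5.46% + 1.4278 × 7.24% = 15.80%

15.80%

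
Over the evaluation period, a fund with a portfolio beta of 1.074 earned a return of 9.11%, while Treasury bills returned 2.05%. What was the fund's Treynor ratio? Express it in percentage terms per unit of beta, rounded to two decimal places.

6.57%

Treynor = (R_P − R_f) / β_P = (9.11% − 2.05%) / 1.0740 = 7.06% / 1.0740 = 6.57%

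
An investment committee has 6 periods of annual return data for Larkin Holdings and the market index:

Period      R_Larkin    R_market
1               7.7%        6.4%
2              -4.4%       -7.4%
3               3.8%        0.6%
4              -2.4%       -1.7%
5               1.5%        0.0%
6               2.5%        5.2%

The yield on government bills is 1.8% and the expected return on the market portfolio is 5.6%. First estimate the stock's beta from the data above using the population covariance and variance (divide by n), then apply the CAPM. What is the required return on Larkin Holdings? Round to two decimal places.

4.75%

Mean R_i = (7.7 − 4.4 + 3.8 − 2.4 + 1.5 + 2.5) / 6 = 1.4500%
Mean R_m = (6.4 − 7.4 + 0.6 − 1.7 + 0.0 + 5.2) / 6 = 0.5167%
Σ(R_i − R̄_i)(R_m − R̄_m) = 96.7050  ⇒  Cov = 96.7050 / 6 = 16.1175
Σ(R_m − R̄_m)² = 124.4083  ⇒  Var(R_m) = 124.4083 / 6 = 20.7347
β = Cov / Var(R_m) = 16.1175 / 20.7347 = 0.7773
MRP = 5.6% − 1.8% = 3.80%
E(R) = R_f + β × MRP = 1.8% + 0.7773 × 3.8% = 4.75%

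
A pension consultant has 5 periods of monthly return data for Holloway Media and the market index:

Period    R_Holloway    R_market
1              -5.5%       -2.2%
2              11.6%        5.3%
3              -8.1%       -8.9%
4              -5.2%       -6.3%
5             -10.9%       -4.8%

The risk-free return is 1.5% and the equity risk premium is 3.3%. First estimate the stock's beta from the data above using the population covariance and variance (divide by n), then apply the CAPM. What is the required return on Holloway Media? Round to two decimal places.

Mean R_i = (-5.5 + 11.6 − 8.1 − 5.2 − 10.9) / 5 = -3.6200%
Mean R_m = (-2.2 + 5.3 − 8.9 − 6.3 − 4.8) / 5 = -3.3800%
Σ(R_i − R̄_i)(R_m − R̄_m) = 169.5720  ⇒  Cov = 169.5720 / 5 = 33.9144
Σ(R_m − R̄_m)² = 117.7480  ⇒  Var(R_m) = 117.7480 / 5 = 23.5496
β = Cov / Var(R_m) = 33.9144 / 23.5496 = 1.4401
E(R) = R_f + β × MRP = 1.5% + 1.4401 × 3.3% = 6.25%

6.25%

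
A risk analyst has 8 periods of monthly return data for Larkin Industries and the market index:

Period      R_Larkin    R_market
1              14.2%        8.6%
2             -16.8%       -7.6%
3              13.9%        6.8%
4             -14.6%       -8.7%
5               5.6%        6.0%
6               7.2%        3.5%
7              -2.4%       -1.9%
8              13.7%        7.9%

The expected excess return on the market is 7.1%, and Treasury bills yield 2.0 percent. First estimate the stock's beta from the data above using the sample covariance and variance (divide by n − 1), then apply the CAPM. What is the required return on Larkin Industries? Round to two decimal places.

14.59%

Mean R_i = (14.2 − 16.8 + 13.9 − 14.6 + 5.6 + 7.2 − 2.4 + 13.7) / 8 = 2.6000%
Mean R_m = (8.6 − 7.6 + 6.8 − 8.7 + 6.0 + 3.5 − 1.9 + 7.9) / 8 = 1.8250%
Σ(R_i − R̄_i)(R_m − R̄_m) = 604.9700  ⇒  Cov = 604.9700 / 7 = 86.4243
Σ(R_m − R̄_m)² = 341.2750  ⇒  Var(R_m) = 341.2750 / 7 = 48.7536
β = Cov / Var(R_m) = 86.4243 / 48.7536 = 1.7727
E(R) = R_f + β × MRP = 2.0% + 1.7727 × 7.1% = 14.59%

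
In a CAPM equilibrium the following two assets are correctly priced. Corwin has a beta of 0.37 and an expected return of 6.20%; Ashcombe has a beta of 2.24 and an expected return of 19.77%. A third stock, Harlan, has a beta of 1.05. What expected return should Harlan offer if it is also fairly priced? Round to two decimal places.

11.13%

MRP (SML slope) = (19.77% − 6.20%) / (2.24 − 0.37) = 13.57% / 1.87 = 7.2567%
R_f (intercept) = 6.20% − 0.37 × 7.2567% = 3.5150%
E(R_Harlan) = R_f + β × MRP = 3.5150% + 1.05 × 7.2567% = 11.13%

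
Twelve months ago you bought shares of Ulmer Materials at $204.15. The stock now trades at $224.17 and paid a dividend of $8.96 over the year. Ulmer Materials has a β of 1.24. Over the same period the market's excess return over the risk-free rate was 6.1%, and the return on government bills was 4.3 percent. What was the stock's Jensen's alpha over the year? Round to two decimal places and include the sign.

+2.33%

Realised HPR = (P1 + D1 − P0) / P0 = (224.17 + 8.96 − 204.15) / 204.15 = 28.98 / 204.15 = 14.1954%
CAPM required = R_f + β·MRP = 4.3% + 1.24 × 6.1% = 11.8640%
α = realised − required = 14.1954% − 11.8640% = +2.33%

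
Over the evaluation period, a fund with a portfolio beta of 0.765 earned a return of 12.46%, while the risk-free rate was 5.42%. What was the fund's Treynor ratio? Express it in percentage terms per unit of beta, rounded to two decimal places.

9.20%

Treynor = (R_P − R_f) / β_P = (12.46% − 5.42%) / 0.7650 = 7.04% / 0.7650 = 9.20%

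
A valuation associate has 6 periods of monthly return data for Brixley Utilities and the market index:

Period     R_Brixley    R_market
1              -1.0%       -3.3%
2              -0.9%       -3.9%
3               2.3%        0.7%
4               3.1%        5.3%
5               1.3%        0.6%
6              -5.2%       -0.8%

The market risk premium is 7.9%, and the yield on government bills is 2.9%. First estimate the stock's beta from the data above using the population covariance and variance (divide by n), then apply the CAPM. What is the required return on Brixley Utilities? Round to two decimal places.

7.14%

Mean R_i = (-1.0 − 0.9 + 2.3 + 3.1 + 1.3 − 5.2) / 6 = -0.0667%
Mean R_m = (-3.3 − 3.9 + 0.7 + 5.3 + 0.6 − 0.8) / 6 = -0.2333%
Σ(R_i − R̄_i)(R_m − R̄_m) = 29.6967  ⇒  Cov = 29.6967 / 6 = 4.9495
Σ(R_m − R̄_m)² = 55.3533  ⇒  Var(R_m) = 55.3533 / 6 = 9.2256
β = Cov / Var(R_m) = 4.9495 / 9.2256 = 0.5365
E(R) = R_f + β × MRP = 2.9% + 0.5365 × 7.9% = 7.14%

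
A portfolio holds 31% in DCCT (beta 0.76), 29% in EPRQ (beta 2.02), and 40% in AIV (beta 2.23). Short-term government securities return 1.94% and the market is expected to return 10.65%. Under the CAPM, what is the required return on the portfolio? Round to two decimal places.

β_P = Σ w_i β_i = 0.31×0.76 + 0.29×2.02 + 0.40×2.23 = 1.7134
MRP = 10.65% − 1.94% = 8.71%
E(R_P) = R_f + β_P × MRP = 1.94% + 1.7134 × 8.71% = 16.86%

16.86%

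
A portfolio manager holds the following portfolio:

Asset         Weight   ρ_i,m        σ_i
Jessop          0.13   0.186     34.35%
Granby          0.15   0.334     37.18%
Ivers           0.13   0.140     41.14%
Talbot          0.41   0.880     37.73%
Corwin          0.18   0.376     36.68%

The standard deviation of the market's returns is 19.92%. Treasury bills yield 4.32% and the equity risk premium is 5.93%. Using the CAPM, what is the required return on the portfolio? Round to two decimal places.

10.14%

β_Jessop = 0.186 × 34.35% / 19.92% = 0.3207
β_Granby = 0.334 × 37.18% / 19.92% = 0.6234
β_Ivers = 0.140 × 41.14% / 19.92% = 0.2891
β_Talbot = 0.880 × 37.73% / 19.92% = 1.6668
β_Corwin = 0.376 × 36.68% / 19.92% = 0.6924
β_P = Σ w_i β_i = 0.13×0.3207 + 0.15×0.6234 + 0.13×0.2891 + 0.41×1.6668 + 0.18×0.6924 = 0.9808
E(R_P) = R_f + β_P × MRP = 4.32% + 0.9808 × 5.93% = 10.14%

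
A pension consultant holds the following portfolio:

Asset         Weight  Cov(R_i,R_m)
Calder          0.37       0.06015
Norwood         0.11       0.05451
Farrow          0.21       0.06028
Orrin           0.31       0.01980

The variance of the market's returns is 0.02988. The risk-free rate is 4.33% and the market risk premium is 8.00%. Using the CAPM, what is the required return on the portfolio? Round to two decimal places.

16.93%

β_Calder = 0.06015 / 0.02988 = 2.0131
β_Norwood = 0.05451 / 0.02988 = 1.8243
β_Farrow = 0.06028 / 0.02988 = 2.0174
β_Orrin = 0.01980 / 0.02988 = 0.6627
β_P = Σ w_i β_i = 0.37×2.0131 + 0.11×1.8243 + 0.21×2.0174 + 0.31×0.6627 = 1.5746
E(R_P) = R_f + β_P × MRP = 4.33% + 1.5746 × 8.00% = 16.93%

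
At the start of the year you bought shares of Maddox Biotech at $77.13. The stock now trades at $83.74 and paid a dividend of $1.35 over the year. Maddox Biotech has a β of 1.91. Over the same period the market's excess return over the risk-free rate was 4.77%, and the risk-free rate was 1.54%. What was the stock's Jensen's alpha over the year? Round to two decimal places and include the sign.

Realised HPR = (P1 + D1 − P0) / P0 = (83.74 + 1.35 − 77.13) / 77.13 = 7.96 / 77.13 = 10.3202%
CAPM required = R_f + β·MRP = 1.54% + 1.91 × 4.77% = 10.6507%
α = realised − required = 10.3202% − 10.6507% = -0.33%

-0.33%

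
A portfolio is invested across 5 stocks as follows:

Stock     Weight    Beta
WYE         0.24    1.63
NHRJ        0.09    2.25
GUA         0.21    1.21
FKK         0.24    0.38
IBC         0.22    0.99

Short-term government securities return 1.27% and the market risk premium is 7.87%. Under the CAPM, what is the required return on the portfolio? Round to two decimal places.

β_P = Σ w_i β_i = 0.24×1.63 + 0.09×2.25 + 0.21×1.21 + 0.24×0.38 + 0.22×0.99 = 1.1568
E(R_P) = R_f + β_P × MRP = 1.27% + 1.1568 × 7.87% = 10.37%

10.37%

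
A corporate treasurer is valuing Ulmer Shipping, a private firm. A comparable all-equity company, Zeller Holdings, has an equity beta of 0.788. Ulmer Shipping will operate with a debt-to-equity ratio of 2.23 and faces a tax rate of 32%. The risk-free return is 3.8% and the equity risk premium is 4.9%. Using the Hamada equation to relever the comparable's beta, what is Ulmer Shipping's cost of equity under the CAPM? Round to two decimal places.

β_L = β_U × [1 + (1 − t)(D/E)] = 0.788 × [1 + (1 − 0.32) × 2.23]
    = 0.788 × [1 + 0.68 × 2.23] = 0.788 × 2.5164 = 1.9829
E(R) = R_f + β_L × MRP = 3.8% + 1.9829 × 4.9% = 13.52%

13.52%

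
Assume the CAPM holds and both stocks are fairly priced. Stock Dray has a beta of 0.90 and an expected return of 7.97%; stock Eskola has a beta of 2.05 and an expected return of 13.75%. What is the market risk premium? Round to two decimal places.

5.03%

Both satisfy E(R) = R_f + β·MRP, so the slope of the SML is
MRP = (13.75% − 7.97%) / (2.05 − 0.90) = 5.78% / 1.15 = 5.0261%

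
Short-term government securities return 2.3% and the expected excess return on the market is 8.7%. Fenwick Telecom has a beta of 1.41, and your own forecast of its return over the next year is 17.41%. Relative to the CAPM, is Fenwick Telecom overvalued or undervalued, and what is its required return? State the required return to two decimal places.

Required return = R_f + β·MRP = 2.3% + 1.41 × 8.7% = 14.57%
Forecast 17.41% > required 14.57% → the stock plots above the SML → undervalued.

Undervalued; required return 14.57%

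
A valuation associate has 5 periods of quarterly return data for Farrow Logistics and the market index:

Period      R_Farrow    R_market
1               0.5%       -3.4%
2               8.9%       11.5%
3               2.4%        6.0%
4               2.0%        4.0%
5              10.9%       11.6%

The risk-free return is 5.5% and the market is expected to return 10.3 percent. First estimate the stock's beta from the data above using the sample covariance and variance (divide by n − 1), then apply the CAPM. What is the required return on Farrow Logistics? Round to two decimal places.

Mean R_i = (0.5 + 8.9 + 2.4 + 2.0 + 10.9) / 5 = 4.9400%
Mean R_m = (-3.4 + 11.5 + 6.0 + 4.0 + 11.6) / 5 = 5.9400%
Σ(R_i − R̄_i)(R_m − R̄_m) = 102.7720  ⇒  Cov = 102.7720 / 4 = 25.6930
Σ(R_m − R̄_m)² = 153.9520  ⇒  Var(R_m) = 153.9520 / 4 = 38.4880
β = Cov / Var(R_m) = 25.6930 / 38.4880 = 0.6676
MRP = 10.3% − 5.5% = 4.80%
E(R) = R_f + β × MRP = 5.5% + 0.6676 × 4.8% = 8.70%

8.70%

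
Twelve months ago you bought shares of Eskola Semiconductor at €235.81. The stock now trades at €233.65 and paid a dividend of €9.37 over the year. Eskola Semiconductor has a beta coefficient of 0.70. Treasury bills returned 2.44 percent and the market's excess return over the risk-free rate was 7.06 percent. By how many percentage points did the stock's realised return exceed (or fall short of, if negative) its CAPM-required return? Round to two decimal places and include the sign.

-4.32%

Realised HPR = (P1 + D1 − P0) / P0 = (233.65 + 9.37 − 235.81) / 235.81 = 7.21 / 235.81 = 3.0575%
CAPM required = R_f + β·MRP = 2.44% + 0.70 × 7.06% = 7.3820%
α = realised − required = 3.0575% − 7.3820% = -4.32%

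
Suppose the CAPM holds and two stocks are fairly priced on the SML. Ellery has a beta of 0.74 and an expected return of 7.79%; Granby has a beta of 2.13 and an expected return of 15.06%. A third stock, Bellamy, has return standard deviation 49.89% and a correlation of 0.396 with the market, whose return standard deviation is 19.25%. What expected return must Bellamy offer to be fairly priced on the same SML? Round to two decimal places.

MRP = (15.06% − 7.79%) / (2.13 − 0.74) = 5.2302%
R_f = 7.79% − 0.74 × 5.2302% = 3.9197%
β_Bellamy = ρ·σ_i/σ_m = 0.396 × 49.89 / 19.25 = 1.0263
E(R_Bellamy) = R_f + β × MRP = 3.9197% + 1.0263 × 5.2302% = 9.29%

9.29%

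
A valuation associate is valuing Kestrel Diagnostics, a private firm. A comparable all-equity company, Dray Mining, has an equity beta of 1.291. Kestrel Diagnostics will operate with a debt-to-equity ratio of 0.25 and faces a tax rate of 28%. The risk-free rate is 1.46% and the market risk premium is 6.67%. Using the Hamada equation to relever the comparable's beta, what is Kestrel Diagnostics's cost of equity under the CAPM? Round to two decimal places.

11.62%

β_L = β_U × [1 + (1 − t)(D/E)] = 1.291 × [1 + (1 − 0.28) × 0.25]
    = 1.291 × [1 + 0.72 × 0.25] = 1.291 × 1.1800 = 1.5234
E(R) = R_f + β_L × MRP = 1.46% + 1.5234 × 6.67% = 11.62%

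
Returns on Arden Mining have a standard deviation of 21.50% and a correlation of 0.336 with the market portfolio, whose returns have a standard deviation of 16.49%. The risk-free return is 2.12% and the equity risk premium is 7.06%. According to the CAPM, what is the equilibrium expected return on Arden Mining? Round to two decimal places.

5.21%

β = ρ × σ_i / σ_m = 0.336 × 21.50% / 16.49% = 0.4381
E(R) = 2.12% + 0.4381 × 7.06% = 5.21%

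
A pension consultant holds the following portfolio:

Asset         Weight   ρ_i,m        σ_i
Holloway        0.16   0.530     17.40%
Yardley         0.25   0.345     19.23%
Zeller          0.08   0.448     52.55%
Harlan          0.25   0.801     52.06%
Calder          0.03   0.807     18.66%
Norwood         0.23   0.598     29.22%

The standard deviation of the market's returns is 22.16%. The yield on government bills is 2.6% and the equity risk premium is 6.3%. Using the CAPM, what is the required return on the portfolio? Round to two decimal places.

β_Holloway = 0.530 × 17.40% / 22.16% = 0.4162
β_Yardley = 0.345 × 19.23% / 22.16% = 0.2994
β_Zeller = 0.448 × 52.55% / 22.16% = 1.0624
β_Harlan = 0.801 × 52.06% / 22.16% = 1.8818
β_Calder = 0.807 × 18.66% / 22.16% = 0.6795
β_Norwood = 0.598 × 29.22% / 22.16% = 0.7885
β_P = Σ w_i β_i = 0.16×0.4162 + 0.25×0.2994 + 0.08×1.0624 + 0.25×1.8818 + 0.03×0.6795 + 0.23×0.7885 = 0.8986
E(R_P) = R_f + β_P × MRP = 2.6% + 0.8986 × 6.3% = 8.26%

8.26%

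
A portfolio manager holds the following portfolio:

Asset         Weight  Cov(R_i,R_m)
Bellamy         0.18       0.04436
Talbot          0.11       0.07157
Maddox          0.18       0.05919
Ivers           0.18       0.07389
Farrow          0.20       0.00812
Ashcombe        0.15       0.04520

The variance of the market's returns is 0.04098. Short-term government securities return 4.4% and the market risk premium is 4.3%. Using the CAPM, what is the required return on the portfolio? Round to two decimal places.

9.46%

β_Bellamy = 0.04436 / 0.04098 = 1.0825
β_Talbot = 0.07157 / 0.04098 = 1.7465
β_Maddox = 0.05919 / 0.04098 = 1.4444
β_Ivers = 0.07389 / 0.04098 = 1.8031
β_Farrow = 0.00812 / 0.04098 = 0.1981
β_Ashcombe = 0.04520 / 0.04098 = 1.1030
β_P = Σ w_i β_i = 0.18×1.0825 + 0.11×1.7465 + 0.18×1.4444 + 0.18×1.8031 + 0.20×0.1981 + 0.15×1.1030 = 1.1766
E(R_P) = R_f + β_P × MRP = 4.4% + 1.1766 × 4.3% = 9.46%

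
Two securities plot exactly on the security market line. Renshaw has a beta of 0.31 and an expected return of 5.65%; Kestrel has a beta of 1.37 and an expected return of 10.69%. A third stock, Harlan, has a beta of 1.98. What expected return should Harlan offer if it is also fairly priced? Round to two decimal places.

13.59%

MRP (SML slope) = (10.69% − 5.65%) / (1.37 − 0.31) = 5.04% / 1.06 = 4.7547%
R_f (intercept) = 5.65% − 0.31 × 4.7547% = 4.1760%
E(R_Harlan) = R_f + β × MRP = 4.1760% + 1.98 × 4.7547% = 13.59%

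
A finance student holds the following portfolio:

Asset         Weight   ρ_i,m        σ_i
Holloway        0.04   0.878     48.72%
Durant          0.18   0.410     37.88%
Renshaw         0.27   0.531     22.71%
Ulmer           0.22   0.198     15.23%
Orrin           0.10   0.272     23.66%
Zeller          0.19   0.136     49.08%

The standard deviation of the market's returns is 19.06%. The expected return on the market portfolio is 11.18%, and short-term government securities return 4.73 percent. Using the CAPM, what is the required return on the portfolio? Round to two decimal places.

β_Holloway = 0.878 × 48.72% / 19.06% = 2.2443
β_Durant = 0.410 × 37.88% / 19.06% = 0.8148
β_Renshaw = 0.531 × 22.71% / 19.06% = 0.6327
β_Ulmer = 0.198 × 15.23% / 19.06% = 0.1582
β_Orrin = 0.272 × 23.66% / 19.06% = 0.3376
β_Zeller = 0.136 × 49.08% / 19.06% = 0.3502
β_P = Σ w_i β_i = 0.04×2.2443 + 0.18×0.8148 + 0.27×0.6327 + 0.22×0.1582 + 0.10×0.3376 + 0.19×0.3502 = 0.5424
MRP = 11.18% − 4.73% = 6.45%
E(R_P) = R_f + β_P × MRP = 4.73% + 0.5424 × 6.45% = 8.23%

8.23%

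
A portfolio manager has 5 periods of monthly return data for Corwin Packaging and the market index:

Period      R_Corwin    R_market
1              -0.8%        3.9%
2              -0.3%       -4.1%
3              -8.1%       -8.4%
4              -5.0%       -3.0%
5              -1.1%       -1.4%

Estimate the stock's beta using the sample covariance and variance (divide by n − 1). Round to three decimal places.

Mean R_i = (-0.8 − 0.3 − 8.1 − 5.0 − 1.1) / 5 = -3.0600%
Mean R_m = (3.9 − 4.1 − 8.4 − 3.0 − 1.4) / 5 = -2.6000%
Σ(R_i − R̄_i)(R_m − R̄_m) = 42.9100  ⇒  Cov = 42.9100 / 4 = 10.7275
Σ(R_m − R̄_m)² = 79.7400  ⇒  Var(R_m) = 79.7400 / 4 = 19.9350
β = Cov / Var(R_m) = 10.7275 / 19.9350 = 0.5381

0.538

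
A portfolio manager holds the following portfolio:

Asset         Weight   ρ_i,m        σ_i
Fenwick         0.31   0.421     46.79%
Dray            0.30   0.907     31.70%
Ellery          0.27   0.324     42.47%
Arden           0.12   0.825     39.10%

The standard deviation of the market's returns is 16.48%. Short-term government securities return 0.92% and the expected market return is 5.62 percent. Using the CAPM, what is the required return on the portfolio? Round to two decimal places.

7.29%

β_Fenwick = 0.421 × 46.79% / 16.48% = 1.1953
β_Dray = 0.907 × 31.70% / 16.48% = 1.7447
β_Ellery = 0.324 × 42.47% / 16.48% = 0.8350
β_Arden = 0.825 × 39.10% / 16.48% = 1.9574
β_P = Σ w_i β_i = 0.31×1.1953 + 0.30×1.7447 + 0.27×0.8350 + 0.12×1.9574 = 1.3543
MRP = 5.62% − 0.92% = 4.70%
E(R_P) = R_f + β_P × MRP = 0.92% + 1.3543 × 4.70% = 7.29%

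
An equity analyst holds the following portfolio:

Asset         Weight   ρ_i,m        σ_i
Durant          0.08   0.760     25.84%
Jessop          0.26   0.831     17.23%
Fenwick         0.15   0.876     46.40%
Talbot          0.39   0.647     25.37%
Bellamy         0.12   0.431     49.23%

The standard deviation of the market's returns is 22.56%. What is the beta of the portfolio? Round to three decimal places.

β_Durant = 0.760 × 25.84% / 22.56% = 0.8705
β_Jessop = 0.831 × 17.23% / 22.56% = 0.6347
β_Fenwick = 0.876 × 46.40% / 22.56% = 1.8017
β_Talbot = 0.647 × 25.37% / 22.56% = 0.7276
β_Bellamy = 0.431 × 49.23% / 22.56% = 0.9405
β_P = Σ w_i β_i = 0.08×0.8705 + 0.26×0.6347 + 0.15×1.8017 + 0.39×0.7276 + 0.12×0.9405 = 0.9015

0.902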